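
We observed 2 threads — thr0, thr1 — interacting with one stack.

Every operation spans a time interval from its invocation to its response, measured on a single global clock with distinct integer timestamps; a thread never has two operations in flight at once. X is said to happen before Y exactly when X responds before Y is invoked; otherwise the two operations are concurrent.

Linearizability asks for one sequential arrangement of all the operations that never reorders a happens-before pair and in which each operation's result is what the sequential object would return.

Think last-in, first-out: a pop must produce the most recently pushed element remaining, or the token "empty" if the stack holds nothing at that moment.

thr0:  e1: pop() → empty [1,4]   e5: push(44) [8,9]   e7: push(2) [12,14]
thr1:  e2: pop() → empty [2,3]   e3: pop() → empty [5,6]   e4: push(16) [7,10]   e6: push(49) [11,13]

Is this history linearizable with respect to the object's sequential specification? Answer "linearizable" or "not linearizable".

linearizable

one valid linearization: e1, e2, e3, e4, e5, e6, e7
after step 1 (e1 pop() → empty): stack <>
after step 2 (e2 pop() → empty): stack <>
after step 3 (e3 pop() → empty): stack <>
after step 4 (e4 push(16)): stack <16>
after step 5 (e5 push(44)): stack <16,44>
after step 6 (e6 push(49)): stack <16,44,49>
after step 7 (e7 push(2)): stack <16,44,49,2>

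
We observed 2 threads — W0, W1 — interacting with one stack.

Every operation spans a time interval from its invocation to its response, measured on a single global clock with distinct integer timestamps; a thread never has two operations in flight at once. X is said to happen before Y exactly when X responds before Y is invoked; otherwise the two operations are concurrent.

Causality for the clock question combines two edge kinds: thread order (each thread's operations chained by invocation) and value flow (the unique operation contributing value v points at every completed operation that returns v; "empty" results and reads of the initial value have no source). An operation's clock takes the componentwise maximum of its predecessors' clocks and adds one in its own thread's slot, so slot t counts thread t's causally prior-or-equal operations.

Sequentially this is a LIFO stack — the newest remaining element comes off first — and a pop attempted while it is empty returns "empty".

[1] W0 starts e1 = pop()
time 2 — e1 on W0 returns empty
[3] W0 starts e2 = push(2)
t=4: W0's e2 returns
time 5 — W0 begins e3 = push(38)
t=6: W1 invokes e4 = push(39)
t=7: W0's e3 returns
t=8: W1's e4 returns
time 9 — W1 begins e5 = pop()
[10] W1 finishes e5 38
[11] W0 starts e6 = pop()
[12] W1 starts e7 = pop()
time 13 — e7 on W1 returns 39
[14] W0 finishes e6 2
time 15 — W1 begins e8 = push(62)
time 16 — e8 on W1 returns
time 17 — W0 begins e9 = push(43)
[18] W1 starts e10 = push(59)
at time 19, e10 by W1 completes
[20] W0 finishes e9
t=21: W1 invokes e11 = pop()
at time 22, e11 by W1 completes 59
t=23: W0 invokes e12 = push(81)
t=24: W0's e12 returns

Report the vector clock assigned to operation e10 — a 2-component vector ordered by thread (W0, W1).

e4, invoked 6, has no incoming edges; only W1's bump applies → (0, 1)
e1, invoked 1, has no incoming edges; only W0's bump applies → (1, 0)
e2, invoked 3, takes VC(e1)=(1, 0) under max, adds 1 for W0 → (2, 0)
e3, invoked 5, takes VC(e2)=(2, 0) under max, adds 1 for W0 → (3, 0)
e6, invoked 11, takes VC(e2)=(2, 0), VC(e3)=(3, 0) under max, adds 1 for W0 → (4, 0)
e5, invoked 9, takes VC(e3)=(3, 0), VC(e4)=(0, 1) under max, adds 1 for W1 → (3, 2)
e9, invoked 17, takes VC(e6)=(4, 0) under max, adds 1 for W0 → (5, 0)
e7, invoked 12, takes VC(e4)=(0, 1), VC(e5)=(3, 2) under max, adds 1 for W1 → (3, 3)
e12, invoked 23, takes VC(e9)=(5, 0) under max, adds 1 for W0 → (6, 0)
e8, invoked 15, takes VC(e7)=(3, 3) under max, adds 1 for W1 → (3, 4)
e10, invoked 18, takes VC(e8)=(3, 4) under max, adds 1 for W1 → (3, 5)
e11, invoked 21, takes VC(e10)=(3, 5) under max, adds 1 for W1 → (3, 6)
target: VC(e10) = (3, 5)

(3, 5)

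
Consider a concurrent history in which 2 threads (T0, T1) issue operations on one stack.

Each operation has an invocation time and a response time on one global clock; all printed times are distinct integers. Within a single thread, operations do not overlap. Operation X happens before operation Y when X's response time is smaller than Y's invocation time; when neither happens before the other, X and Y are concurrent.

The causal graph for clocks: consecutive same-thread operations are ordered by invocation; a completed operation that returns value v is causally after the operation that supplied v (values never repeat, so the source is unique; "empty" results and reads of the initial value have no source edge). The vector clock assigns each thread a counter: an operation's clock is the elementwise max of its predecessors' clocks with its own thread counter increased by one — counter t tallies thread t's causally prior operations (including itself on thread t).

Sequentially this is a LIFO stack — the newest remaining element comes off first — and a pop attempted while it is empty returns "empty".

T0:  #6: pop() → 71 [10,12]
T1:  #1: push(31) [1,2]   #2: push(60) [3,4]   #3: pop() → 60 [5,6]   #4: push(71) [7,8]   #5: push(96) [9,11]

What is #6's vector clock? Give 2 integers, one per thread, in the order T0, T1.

(1, 4)

VC(#1, invoked at 1): no causal predecessors; +1 on T1 → (0, 1)
#2 (invocation 3): componentwise max over VC(#1)=(0, 1), +1 at T1, giving (0, 2)
#3 (invocation 5): componentwise max over VC(#2)=(0, 2), +1 at T1, giving (0, 3)
#4 (invocation 7): componentwise max over VC(#3)=(0, 3), +1 at T1, giving (0, 4)
#5 (invocation 9): componentwise max over VC(#4)=(0, 4), +1 at T1, giving (0, 5)
#6 (invocation 10): componentwise max over VC(#4)=(0, 4), +1 at T0, giving (1, 4)
target: VC(#6) = (1, 4)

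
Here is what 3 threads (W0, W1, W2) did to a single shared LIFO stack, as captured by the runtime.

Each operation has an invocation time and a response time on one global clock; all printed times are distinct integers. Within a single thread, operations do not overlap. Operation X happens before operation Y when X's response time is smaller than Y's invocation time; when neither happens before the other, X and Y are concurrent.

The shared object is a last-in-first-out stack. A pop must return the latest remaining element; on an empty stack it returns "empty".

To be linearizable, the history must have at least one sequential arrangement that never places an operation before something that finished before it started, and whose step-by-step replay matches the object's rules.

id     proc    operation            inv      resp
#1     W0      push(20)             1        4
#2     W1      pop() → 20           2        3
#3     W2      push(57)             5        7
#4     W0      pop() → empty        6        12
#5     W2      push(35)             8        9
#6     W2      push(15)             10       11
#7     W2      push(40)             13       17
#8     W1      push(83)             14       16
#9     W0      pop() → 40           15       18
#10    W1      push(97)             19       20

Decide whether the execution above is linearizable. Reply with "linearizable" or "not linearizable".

linearizable

witness order: #1, #2, #4, #3, #5, #6, #7, #9, #8, #10
1. #1 push(20), leaving stack <20>
2. #2 pop() → 20, leaving stack <>
3. #4 pop() → empty, leaving stack <>
4. #3 push(57), leaving stack <57>
5. #5 push(35), leaving stack <57,35>
6. #6 push(15), leaving stack <57,35,15>
7. #7 push(40), leaving stack <57,35,15,40>
8. #9 pop() → 40, leaving stack <57,35,15>
9. #8 push(83), leaving stack <57,35,15,83>
10. #10 push(97), leaving stack <57,35,15,83,97>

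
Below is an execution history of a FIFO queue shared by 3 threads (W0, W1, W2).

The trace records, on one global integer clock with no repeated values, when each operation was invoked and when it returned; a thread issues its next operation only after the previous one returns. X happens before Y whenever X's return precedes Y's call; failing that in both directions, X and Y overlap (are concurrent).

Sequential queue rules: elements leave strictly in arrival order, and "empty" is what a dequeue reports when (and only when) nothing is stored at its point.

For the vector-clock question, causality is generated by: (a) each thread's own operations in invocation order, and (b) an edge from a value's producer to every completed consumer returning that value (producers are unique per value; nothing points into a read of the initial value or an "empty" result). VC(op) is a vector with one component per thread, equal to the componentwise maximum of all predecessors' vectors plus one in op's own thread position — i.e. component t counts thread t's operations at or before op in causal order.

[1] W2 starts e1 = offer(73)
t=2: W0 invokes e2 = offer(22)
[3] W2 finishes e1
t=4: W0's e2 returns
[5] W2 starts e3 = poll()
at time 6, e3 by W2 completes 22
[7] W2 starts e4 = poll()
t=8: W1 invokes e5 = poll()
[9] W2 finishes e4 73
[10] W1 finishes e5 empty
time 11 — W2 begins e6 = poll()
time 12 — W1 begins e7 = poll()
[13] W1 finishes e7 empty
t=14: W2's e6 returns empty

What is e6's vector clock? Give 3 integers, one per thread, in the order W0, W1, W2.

(1, 0, 4)

e1 (invocation 1): nothing precedes it; W2's component alone gives (0, 0, 1)
e5 (invocation 8): nothing precedes it; W1's component alone gives (0, 1, 0)
e2 (invocation 2): nothing precedes it; W0's component alone gives (1, 0, 0)
VC(e7, invoked at 12): max of VC(e5)=(0, 1, 0), then +1 on thread W1 → (0, 2, 0)
VC(e3, invoked at 5): max of VC(e1)=(0, 0, 1), VC(e2)=(1, 0, 0), then +1 on thread W2 → (1, 0, 2)
VC(e4, invoked at 7): max of VC(e1)=(0, 0, 1), VC(e3)=(1, 0, 2), then +1 on thread W2 → (1, 0, 3)
VC(e6, invoked at 11): max of VC(e4)=(1, 0, 3), then +1 on thread W2 → (1, 0, 4)
target: VC(e6) = (1, 0, 4)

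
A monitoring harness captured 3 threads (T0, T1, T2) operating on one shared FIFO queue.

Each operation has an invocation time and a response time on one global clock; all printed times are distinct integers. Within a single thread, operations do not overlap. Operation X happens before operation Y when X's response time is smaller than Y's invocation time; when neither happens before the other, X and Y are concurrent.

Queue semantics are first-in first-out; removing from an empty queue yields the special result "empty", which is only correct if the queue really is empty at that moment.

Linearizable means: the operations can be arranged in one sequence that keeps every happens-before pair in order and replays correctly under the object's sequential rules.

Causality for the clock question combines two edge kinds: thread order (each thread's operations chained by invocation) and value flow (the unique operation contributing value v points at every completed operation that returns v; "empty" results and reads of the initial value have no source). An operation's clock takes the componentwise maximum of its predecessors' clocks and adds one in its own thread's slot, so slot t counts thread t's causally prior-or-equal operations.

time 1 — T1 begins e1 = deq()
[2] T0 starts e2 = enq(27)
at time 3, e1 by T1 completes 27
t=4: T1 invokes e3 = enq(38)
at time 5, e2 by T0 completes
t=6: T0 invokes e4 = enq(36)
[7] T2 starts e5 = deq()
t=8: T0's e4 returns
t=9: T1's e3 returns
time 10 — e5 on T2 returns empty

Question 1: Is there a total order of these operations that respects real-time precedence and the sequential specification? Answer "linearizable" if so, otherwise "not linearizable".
linearizable

witness order: e2, e1, e5, e3, e4
step 1: e2 enq(27) — queue <27>
step 2: e1 deq() → 27 — queue <>
step 3: e5 deq() → empty — queue <>
step 4: e3 enq(38) — queue <38>
step 5: e4 enq(36) — queue <38,36>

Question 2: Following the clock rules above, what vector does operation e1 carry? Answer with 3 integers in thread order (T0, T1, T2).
Answer: (1, 1, 0)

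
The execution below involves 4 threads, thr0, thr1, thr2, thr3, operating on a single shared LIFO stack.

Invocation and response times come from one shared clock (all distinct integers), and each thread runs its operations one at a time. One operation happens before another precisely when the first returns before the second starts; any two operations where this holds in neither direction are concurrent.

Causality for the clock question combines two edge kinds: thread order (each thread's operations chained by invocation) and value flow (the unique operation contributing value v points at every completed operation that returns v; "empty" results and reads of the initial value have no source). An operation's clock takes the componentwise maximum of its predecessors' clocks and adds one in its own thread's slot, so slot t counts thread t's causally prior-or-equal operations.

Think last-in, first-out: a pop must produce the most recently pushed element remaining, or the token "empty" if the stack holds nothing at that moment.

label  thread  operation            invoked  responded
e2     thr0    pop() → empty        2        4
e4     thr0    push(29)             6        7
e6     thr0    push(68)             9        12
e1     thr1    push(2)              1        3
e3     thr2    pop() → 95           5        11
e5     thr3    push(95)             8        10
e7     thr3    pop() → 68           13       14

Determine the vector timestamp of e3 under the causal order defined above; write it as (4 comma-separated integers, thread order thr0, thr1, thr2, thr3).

e5, invoked 8, has no incoming edges; only thr3's bump applies → (0, 0, 0, 1)
e1, invoked 1, has no incoming edges; only thr1's bump applies → (0, 1, 0, 0)
e2, invoked 2, has no incoming edges; only thr0's bump applies → (1, 0, 0, 0)
from VC(e5)=(0, 0, 0, 1), e3 (invoked 5) maxes components and bumps thr2 → (0, 0, 1, 1)
from VC(e2)=(1, 0, 0, 0), e4 (invoked 6) maxes components and bumps thr0 → (2, 0, 0, 0)
from VC(e4)=(2, 0, 0, 0), e6 (invoked 9) maxes components and bumps thr0 → (3, 0, 0, 0)
from VC(e5)=(0, 0, 0, 1), VC(e6)=(3, 0, 0, 0), e7 (invoked 13) maxes components and bumps thr3 → (3, 0, 0, 2)
target: VC(e3) = (0, 0, 1, 1)

(0, 0, 1, 1)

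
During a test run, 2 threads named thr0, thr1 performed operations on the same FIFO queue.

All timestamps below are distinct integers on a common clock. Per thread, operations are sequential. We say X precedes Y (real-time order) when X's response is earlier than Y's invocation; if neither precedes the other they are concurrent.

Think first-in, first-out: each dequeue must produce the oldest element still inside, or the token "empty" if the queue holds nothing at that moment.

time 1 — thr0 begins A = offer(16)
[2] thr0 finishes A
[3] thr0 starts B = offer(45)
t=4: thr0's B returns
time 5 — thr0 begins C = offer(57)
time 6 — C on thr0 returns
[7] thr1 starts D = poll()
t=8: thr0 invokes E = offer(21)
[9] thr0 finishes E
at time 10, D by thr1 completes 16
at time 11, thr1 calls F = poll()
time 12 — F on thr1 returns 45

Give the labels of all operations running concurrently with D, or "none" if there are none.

D runs from 7 to 10; window-overlapping ops are concurrent
A [1,2]: before
B [3,4]: before
C [5,6]: before
E [8,9]: concurrent
F [11,12]: after

E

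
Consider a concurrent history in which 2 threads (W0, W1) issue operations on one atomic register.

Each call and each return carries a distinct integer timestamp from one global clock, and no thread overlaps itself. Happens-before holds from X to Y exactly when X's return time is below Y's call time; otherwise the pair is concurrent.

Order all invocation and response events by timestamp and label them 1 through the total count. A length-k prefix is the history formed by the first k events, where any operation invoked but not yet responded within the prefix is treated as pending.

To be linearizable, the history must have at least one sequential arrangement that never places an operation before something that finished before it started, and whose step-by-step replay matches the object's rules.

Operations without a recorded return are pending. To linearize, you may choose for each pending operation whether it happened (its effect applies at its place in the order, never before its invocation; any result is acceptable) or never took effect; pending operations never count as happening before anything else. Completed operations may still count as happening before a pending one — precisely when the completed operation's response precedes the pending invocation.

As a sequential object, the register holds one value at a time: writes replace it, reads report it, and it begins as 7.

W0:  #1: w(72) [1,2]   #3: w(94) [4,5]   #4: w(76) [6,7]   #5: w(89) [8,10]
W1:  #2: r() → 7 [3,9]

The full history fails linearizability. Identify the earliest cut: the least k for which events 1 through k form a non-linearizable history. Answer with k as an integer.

9

events 1..8 are linearizable, e.g. via #1, #2, #3, #4:
step 1: #1 w(72) — value 72
step 2: #2 r() (pending, included) — value 72
step 3: #3 w(94) — value 94
step 4: #4 w(76) — value 76
event 9 — #2's response, time 9 — after it, nothing linearizes
no completion choice of the 1 pending operation (#5) rescues it — every subset was tried
sample order #1, #2, #3, #4 (pending dropped) stalls at step 2 — #2 r() → 7 has no legal effect
sample order #1, #3, #2, #4 (pending dropped) stalls at step 3 — #2 r() → 7 has no legal effect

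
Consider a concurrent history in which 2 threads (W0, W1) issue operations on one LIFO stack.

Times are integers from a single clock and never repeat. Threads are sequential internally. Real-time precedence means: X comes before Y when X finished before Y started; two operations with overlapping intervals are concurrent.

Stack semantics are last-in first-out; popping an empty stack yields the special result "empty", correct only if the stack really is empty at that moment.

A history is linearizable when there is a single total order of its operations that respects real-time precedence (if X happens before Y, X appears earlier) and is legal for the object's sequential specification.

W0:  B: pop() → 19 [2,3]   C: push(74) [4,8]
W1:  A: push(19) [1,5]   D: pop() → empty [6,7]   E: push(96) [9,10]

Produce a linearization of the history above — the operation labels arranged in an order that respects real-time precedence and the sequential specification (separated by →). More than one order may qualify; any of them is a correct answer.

A → B → D → C → E

step 1: A push(19) — stack <19>
step 2: B pop() → 19 — stack <>
step 3: D pop() → empty — stack <>
step 4: C push(74) — stack <74>
step 5: E push(96) — stack <74,96>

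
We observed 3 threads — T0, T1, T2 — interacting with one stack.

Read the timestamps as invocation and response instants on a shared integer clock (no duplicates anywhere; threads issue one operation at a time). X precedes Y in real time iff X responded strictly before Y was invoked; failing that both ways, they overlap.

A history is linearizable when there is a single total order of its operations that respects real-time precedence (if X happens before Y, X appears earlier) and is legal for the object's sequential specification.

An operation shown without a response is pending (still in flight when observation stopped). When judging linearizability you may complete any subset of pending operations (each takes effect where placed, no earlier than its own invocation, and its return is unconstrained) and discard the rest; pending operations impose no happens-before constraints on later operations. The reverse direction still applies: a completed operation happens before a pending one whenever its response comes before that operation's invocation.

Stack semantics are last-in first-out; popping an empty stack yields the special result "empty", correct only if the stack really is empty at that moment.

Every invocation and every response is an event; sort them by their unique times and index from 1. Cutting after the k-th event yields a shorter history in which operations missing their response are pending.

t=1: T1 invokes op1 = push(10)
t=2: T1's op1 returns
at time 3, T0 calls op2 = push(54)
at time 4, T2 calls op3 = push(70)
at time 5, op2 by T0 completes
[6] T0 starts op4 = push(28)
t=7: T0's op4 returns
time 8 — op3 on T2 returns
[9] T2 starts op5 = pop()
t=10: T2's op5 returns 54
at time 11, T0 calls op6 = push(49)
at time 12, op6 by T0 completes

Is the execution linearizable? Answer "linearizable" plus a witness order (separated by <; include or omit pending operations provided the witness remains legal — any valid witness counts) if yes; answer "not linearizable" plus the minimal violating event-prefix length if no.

cut after 9 events: linearizable; cut after 10 events (op5 responds, time 10): not linearizable
5 completed operations, 3 real-time-consistent orders — every stack replay fails
for example op1, op2, op3, op4, op5 fails at step 5: op5 pop() → 54 is not legal there
for example op1, op2, op4, op3, op5 fails at step 5: op5 pop() → 54 is not legal there

not linearizable — minimal violating prefix: 10 events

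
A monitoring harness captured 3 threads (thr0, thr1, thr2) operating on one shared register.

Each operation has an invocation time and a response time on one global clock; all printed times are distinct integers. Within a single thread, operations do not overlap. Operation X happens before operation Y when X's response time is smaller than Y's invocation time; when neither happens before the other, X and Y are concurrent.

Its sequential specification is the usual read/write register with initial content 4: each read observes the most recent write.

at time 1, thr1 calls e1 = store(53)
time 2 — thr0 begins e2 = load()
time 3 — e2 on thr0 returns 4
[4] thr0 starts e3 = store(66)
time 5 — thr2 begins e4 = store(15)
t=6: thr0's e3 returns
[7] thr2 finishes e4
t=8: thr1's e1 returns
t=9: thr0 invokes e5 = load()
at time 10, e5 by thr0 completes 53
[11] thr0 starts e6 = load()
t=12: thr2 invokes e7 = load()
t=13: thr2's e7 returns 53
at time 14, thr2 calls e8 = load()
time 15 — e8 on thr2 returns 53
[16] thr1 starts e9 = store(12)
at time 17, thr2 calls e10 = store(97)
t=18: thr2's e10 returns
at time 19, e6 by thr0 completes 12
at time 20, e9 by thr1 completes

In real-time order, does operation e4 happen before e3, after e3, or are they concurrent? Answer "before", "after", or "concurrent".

e4 spans [5,7], e3 spans [4,6]
the intervals overlap in both directions

concurrent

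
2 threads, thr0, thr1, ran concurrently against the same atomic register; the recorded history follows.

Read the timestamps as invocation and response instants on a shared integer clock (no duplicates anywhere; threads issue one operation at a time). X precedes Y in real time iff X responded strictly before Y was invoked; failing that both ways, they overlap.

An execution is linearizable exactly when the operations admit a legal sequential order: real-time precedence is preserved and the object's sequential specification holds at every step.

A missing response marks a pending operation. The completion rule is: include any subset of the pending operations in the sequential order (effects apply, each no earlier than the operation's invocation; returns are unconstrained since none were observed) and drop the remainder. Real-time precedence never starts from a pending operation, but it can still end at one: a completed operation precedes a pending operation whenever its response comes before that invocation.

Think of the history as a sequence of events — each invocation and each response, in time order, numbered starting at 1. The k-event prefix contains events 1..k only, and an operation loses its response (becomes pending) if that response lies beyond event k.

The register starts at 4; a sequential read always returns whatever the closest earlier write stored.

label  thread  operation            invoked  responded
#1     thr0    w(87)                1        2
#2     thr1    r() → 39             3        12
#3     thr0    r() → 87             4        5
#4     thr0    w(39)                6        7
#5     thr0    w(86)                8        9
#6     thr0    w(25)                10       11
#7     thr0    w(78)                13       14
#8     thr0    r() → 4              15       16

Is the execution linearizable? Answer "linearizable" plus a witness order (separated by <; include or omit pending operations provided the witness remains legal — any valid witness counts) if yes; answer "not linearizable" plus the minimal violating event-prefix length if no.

cut after 15 events: linearizable; cut after 16 events (#8 responds, time 16): not linearizable
all 5 real-time-respecting orders fail — 8 completed atomic register operations, no legal replay
take #1, #2, #3, #4, #5, #6, #7, #8: step 2 already fails, because #2 r() → 39 cannot occur there
take #1, #3, #2, #4, #5, #6, #7, #8: step 3 already fails, because #2 r() → 39 cannot occur there

not linearizable — minimal violating prefix: 16 events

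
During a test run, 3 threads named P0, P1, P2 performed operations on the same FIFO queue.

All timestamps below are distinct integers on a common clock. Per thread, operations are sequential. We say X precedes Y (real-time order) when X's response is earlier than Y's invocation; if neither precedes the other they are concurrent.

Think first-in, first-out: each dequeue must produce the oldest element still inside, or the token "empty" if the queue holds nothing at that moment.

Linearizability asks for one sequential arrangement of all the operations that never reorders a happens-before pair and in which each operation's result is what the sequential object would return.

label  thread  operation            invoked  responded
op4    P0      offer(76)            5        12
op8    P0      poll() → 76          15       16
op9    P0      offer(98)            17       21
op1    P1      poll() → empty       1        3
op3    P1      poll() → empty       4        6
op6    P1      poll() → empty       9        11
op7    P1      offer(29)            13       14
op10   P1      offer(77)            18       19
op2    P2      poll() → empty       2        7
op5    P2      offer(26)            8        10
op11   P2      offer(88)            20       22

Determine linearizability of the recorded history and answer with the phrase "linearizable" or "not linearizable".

witness order: op1, op2, op3, op6, op4, op5, op7, op8, op9, op10, op11
1. op1 poll() → empty, leaving queue <>
2. op2 poll() → empty, leaving queue <>
3. op3 poll() → empty, leaving queue <>
4. op6 poll() → empty, leaving queue <>
5. op4 offer(76), leaving queue <76>
6. op5 offer(26), leaving queue <76,26>
7. op7 offer(29), leaving queue <76,26,29>
8. op8 poll() → 76, leaving queue <26,29>
9. op9 offer(98), leaving queue <26,29,98>
10. op10 offer(77), leaving queue <26,29,98,77>
11. op11 offer(88), leaving queue <26,29,98,77,88>

linearizable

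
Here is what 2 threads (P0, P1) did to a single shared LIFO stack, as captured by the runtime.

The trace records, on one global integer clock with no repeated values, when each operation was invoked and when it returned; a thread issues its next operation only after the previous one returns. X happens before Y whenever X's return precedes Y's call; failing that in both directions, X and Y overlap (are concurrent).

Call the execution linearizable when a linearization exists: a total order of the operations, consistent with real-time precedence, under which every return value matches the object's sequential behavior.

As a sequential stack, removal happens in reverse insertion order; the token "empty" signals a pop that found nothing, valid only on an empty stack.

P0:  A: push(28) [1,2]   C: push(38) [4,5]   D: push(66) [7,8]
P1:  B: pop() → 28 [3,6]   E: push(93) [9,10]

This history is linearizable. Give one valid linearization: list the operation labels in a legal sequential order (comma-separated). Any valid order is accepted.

after step 1 (A push(28)): stack <28>
after step 2 (B pop() → 28): stack <>
after step 3 (C push(38)): stack <38>
after step 4 (D push(66)): stack <38,66>
after step 5 (E push(93)): stack <38,66,93>

A, B, C, D, E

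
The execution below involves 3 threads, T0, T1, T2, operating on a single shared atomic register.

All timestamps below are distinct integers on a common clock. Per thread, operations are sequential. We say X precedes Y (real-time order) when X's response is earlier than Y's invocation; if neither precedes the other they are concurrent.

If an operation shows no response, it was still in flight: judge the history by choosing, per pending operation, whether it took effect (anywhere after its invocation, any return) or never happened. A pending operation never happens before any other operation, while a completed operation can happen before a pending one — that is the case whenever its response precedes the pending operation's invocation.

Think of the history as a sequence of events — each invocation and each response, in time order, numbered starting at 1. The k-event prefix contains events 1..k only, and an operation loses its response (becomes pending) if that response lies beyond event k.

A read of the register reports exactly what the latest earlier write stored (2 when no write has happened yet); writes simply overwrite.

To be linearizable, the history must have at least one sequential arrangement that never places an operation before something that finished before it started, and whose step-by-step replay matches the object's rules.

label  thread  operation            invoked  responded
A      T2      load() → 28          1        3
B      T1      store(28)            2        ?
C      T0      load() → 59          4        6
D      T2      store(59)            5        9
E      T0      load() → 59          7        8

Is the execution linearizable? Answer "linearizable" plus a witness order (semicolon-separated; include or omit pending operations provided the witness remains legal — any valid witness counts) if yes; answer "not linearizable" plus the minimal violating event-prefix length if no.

linearizable — witness: B; A; D; C; E

1. B store(28) (pending, included), leaving value 28
2. A load() → 28, leaving value 28
3. D store(59), leaving value 59
4. C load() → 59, leaving value 59
5. E load() → 59, leaving value 59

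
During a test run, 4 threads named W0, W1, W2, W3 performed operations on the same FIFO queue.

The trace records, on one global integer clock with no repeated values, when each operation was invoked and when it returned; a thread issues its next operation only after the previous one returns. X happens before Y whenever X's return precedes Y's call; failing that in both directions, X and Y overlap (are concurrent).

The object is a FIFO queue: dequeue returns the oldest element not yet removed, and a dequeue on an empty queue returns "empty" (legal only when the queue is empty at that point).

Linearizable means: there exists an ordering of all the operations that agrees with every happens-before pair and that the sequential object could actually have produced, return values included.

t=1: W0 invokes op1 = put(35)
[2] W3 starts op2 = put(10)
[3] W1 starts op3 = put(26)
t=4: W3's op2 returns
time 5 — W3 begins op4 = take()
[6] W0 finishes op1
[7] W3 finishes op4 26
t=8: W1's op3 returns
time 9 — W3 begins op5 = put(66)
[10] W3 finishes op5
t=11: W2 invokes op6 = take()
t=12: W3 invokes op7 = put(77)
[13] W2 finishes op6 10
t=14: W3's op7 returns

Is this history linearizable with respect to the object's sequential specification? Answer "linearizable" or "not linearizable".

linearizable

one valid linearization: op3, op2, op1, op4, op5, op6, op7
after step 1 (op3 put(26)): queue <26>
after step 2 (op2 put(10)): queue <26,10>
after step 3 (op1 put(35)): queue <26,10,35>
after step 4 (op4 take() → 26): queue <10,35>
after step 5 (op5 put(66)): queue <10,35,66>
after step 6 (op6 take() → 10): queue <35,66>
after step 7 (op7 put(77)): queue <35,66,77>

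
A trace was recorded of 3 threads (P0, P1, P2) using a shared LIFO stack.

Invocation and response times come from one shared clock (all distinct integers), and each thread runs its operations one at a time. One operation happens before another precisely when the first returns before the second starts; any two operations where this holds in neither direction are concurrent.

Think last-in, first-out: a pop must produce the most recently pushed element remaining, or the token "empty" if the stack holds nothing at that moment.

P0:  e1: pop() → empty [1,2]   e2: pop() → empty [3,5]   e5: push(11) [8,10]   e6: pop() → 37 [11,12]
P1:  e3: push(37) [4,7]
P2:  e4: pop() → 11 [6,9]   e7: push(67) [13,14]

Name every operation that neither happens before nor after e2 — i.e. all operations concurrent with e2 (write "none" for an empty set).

e3

overlap test against e2 [3,5]: concurrent iff the interval meets 3..5
e1 [1,2]: before
e3 [4,7]: concurrent
e4 [6,9]: after
e5 [8,10]: after
e6 [11,12]: after
e7 [13,14]: after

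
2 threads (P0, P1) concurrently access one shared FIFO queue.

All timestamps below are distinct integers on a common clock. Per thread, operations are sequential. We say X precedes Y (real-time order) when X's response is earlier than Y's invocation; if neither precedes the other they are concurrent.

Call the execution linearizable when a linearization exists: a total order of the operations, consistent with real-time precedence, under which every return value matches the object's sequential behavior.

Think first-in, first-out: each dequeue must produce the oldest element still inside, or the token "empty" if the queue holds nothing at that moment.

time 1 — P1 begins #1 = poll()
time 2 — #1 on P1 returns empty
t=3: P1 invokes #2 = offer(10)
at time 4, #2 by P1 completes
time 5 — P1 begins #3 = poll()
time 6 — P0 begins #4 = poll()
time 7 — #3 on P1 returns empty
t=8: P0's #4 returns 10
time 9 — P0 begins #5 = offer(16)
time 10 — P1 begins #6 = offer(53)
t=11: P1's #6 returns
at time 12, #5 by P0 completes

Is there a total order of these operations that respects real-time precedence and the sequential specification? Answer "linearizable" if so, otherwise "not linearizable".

linearizable

a witness: #1, #2, #4, #3, #5, #6
after step 1 (#1 poll() → empty): queue <>
after step 2 (#2 offer(10)): queue <10>
after step 3 (#4 poll() → 10): queue <>
after step 4 (#3 poll() → empty): queue <>
after step 5 (#5 offer(16)): queue <16>
after step 6 (#6 offer(53)): queue <16,53>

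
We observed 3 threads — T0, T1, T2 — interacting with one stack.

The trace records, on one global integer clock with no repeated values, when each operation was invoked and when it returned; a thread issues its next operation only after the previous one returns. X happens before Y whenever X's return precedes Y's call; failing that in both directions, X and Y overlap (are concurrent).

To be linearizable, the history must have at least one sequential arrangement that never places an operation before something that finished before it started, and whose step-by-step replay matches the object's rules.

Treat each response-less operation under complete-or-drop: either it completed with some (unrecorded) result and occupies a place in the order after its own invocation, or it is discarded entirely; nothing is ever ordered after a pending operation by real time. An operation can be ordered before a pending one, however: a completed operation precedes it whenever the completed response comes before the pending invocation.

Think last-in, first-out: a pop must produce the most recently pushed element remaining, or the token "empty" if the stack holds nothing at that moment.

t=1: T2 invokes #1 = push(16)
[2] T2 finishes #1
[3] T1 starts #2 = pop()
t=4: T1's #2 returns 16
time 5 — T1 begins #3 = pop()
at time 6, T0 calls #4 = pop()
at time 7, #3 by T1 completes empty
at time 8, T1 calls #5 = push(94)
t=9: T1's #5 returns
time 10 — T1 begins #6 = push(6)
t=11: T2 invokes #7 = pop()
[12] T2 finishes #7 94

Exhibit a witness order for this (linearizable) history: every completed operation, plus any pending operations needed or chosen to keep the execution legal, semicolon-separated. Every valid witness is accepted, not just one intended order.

after step 1 (#1 push(16)): stack <16>
after step 2 (#2 pop() → 16): stack <>
after step 3 (#3 pop() → empty): stack <>
after step 4 (#4 pop() (pending, included)): stack <>
after step 5 (#5 push(94)): stack <94>
after step 6 (#7 pop() → 94): stack <>

#1; #2; #3; #4; #5; #7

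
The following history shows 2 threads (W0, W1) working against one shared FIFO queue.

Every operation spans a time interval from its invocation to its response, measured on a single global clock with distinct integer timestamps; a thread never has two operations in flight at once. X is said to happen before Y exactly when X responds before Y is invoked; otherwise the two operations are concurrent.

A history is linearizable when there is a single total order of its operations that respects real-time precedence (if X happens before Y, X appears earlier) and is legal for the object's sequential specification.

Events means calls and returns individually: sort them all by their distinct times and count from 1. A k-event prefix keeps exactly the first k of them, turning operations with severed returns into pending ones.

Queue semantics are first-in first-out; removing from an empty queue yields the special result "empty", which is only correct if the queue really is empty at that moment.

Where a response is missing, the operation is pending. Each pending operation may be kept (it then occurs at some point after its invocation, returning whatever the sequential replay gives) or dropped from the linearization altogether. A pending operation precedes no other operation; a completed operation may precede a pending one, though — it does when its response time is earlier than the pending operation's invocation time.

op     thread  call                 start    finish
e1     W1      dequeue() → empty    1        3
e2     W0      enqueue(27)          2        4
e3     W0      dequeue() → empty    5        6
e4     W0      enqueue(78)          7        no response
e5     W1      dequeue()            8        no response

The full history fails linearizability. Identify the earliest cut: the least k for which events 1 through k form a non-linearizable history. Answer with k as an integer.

events 1..5 are still linearizable — one witness is e1, e2:
1. e1 dequeue() → empty, leaving queue <>
2. e2 enqueue(27), leaving queue <27>
event 6 — e3's response, time 6 — after it, nothing linearizes
one such order, e1, e2, e3, breaks at step 3 where e3 dequeue() → empty is illegal
one such order, e2, e1, e3, breaks at step 2 where e1 dequeue() → empty is illegal

6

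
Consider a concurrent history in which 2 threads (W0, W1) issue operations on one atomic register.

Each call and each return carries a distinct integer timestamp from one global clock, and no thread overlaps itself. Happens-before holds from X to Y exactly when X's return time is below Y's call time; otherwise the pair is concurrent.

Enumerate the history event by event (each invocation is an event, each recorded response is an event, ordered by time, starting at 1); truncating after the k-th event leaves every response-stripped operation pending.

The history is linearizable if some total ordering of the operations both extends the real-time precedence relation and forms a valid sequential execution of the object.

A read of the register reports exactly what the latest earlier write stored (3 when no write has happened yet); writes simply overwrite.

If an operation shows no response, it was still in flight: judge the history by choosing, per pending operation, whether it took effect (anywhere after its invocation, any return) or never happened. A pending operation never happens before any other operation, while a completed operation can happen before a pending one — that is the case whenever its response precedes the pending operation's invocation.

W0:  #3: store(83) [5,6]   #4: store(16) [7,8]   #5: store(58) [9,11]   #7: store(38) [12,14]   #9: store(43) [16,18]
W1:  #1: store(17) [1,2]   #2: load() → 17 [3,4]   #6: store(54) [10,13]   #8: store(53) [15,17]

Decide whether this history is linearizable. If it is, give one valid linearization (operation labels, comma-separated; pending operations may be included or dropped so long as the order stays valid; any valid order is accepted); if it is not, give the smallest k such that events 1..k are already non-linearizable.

linearizable — witness: #1, #2, #3, #4, #5, #6, #7, #8, #9

step 1: #1 store(17) — value 17
step 2: #2 load() → 17 — value 17
step 3: #3 store(83) — value 83
step 4: #4 store(16) — value 16
step 5: #5 store(58) — value 58
step 6: #6 store(54) — value 54
step 7: #7 store(38) — value 38
step 8: #8 store(53) — value 53
step 9: #9 store(43) — value 43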